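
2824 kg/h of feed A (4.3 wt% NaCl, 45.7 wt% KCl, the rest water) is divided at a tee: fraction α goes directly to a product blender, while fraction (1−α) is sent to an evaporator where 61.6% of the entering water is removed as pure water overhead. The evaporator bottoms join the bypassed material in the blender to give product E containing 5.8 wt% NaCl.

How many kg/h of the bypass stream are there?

All 2824×0.043 = 121.43 kg/h of NaCl reaches E, so E = 121.43/0.058 = 2093.7 kg/h and vapour = 730.34 kg/h.
The evaporator receives (1−α)·2824 of feed at 0.500 water and removes 0.616 of that water:
0.616×0.500×(1−α)×2824 = 730.34
(1−α) = 730.34/869.79 = 0.8397;  α = 0.1603.
Bypass flow = 0.1603×2824 = 452.75 kg/h.

452.8 kg/h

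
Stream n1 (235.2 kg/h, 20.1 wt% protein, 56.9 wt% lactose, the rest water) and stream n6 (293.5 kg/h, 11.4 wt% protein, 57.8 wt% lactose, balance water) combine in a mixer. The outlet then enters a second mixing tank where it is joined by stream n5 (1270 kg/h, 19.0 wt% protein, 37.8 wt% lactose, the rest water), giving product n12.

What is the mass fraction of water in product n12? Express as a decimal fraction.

0.385

Overall, product flow = 1798.7 kg/h.
water in = 235.2×0.230 + 293.5×0.308 + 1270×0.432 = 693.13 kg/h.
water fraction in n12 = 0.385.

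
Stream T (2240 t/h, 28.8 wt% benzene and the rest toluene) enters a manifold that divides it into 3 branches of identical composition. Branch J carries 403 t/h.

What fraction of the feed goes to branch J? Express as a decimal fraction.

0.180

Fraction to J = 403/2240 = 0.1799.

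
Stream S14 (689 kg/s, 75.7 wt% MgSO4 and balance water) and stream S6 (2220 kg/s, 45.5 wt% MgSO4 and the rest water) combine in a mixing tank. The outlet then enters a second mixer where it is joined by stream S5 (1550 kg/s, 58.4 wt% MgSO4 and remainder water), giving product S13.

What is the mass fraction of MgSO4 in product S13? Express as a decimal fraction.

Overall, product flow = 4459 kg/s.
MgSO4 in = 689×0.757 + 2220×0.455 + 1550×0.584 = 2436.9 kg/s.
MgSO4 fraction in S13 = 0.547.

0.547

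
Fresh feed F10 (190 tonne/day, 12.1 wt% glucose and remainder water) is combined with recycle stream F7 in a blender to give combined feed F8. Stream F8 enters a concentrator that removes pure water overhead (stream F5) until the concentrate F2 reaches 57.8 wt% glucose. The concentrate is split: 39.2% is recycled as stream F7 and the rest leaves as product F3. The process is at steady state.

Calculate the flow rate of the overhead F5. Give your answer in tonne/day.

150.2 tonne/day

Overall glucose balance (none leaves overhead): glucose in fresh feed = glucose in product, i.e. 190×0.121 = (1−0.392)·F2·0.578.
F2 = 22.99/(0.578×0.608) = 65.42 tonne/day.
Recycle F7 = 0.392×65.42 = 25.644 tonne/day.
Combined feed F8 = 190 + 25.644 = 215.64 tonne/day.
Overhead F5 = F8 − F2 = 215.64 − 65.42 = 150.22 tonne/day.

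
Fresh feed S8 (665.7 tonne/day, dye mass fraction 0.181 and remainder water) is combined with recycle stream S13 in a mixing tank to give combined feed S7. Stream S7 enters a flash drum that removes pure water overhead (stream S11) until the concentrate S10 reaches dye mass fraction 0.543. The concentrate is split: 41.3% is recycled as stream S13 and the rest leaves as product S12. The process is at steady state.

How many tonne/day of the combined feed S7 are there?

Overall dye balance (none leaves overhead): dye in fresh feed = dye in product, i.e. 665.7×0.181 = (1−0.413)·S10·0.543.
S10 = 120.49/(0.543×0.587) = 378.02 tonne/day.
Recycle S13 = 0.413×378.02 = 156.12 tonne/day.
Combined feed S7 = 665.7 + 156.12 = 821.82 tonne/day.

821.8 tonne/day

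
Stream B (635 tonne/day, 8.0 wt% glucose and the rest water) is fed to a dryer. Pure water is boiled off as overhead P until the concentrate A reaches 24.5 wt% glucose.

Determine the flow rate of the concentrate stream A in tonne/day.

207.3 tonne/day

glucose is conserved: 635×0.080 = 50.8 tonne/day all reports to the concentrate.
Concentrate = 50.8/(target fraction) = 207.35 tonne/day.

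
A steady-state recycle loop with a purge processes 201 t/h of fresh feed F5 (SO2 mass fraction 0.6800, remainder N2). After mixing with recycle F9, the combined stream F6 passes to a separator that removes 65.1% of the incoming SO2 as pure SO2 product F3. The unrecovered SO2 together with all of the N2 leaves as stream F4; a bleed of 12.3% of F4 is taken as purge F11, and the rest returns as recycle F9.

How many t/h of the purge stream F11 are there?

N2 enters only via F5 and leaves only via the purge: 201×0.320 = 0.123×(N2 in F4), and the separator passes all N2, so N2 in F6 = N2 in F4 = 522.93 t/h.
SO2 in F6: m_A = 201×0.680 + (1−0.123)·(1−0.651)·m_A, so m_A = 136.68/0.6939 = 196.97 t/h.
F4 = (1−0.651)×196.97 + 522.93 = 591.67 t/h.
Purge F11 = 0.123×591.67 = 72.775 t/h.

72.78 t/h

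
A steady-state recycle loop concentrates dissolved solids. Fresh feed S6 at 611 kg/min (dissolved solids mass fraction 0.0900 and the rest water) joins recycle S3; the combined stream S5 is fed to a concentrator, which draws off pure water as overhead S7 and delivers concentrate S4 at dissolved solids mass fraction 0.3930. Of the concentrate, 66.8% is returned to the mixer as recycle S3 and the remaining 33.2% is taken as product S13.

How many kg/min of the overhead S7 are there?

Overall dissolved solids balance (none leaves overhead): dissolved solids in fresh feed = dissolved solids in product, i.e. 611×0.090 = (1−0.668)·S4·0.393.
S4 = 54.99/(0.393×0.332) = 421.46 kg/min.
Recycle S3 = 0.668×421.46 = 281.53 kg/min.
Combined feed S5 = 611 + 281.53 = 892.53 kg/min.
Overhead S7 = S5 − S4 = 892.53 − 421.46 = 471.08 kg/min.

471.1 kg/min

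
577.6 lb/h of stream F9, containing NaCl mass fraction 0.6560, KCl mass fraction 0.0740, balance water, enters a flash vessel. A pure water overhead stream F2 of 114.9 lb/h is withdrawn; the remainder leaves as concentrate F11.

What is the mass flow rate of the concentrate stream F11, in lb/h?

462.7 lb/h

Concentrate = 577.6 − 114.9 = 462.7 lb/h.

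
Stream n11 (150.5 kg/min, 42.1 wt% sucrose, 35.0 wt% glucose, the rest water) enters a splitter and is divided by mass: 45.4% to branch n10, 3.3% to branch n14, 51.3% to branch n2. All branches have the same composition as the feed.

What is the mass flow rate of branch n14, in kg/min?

Branch n14 flow = 0.033×150.5 = 4.9665 kg/min.

4.966 kg/min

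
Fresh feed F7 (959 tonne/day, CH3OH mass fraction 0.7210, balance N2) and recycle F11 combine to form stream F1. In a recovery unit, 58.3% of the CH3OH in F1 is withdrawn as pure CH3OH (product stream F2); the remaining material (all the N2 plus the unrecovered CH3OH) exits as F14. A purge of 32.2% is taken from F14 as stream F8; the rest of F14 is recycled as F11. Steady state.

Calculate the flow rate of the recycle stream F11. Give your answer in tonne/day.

835.9 tonne/day

N2 enters only via F7 and leaves only via the purge: 959×0.279 = 0.322×(N2 in F14), and the recovery unit passes all N2, so N2 in F1 = N2 in F14 = 830.93 tonne/day.
CH3OH in F1: m_A = 959×0.721 + (1−0.322)·(1−0.583)·m_A, so m_A = 691.44/0.7173 = 963.98 tonne/day.
F14 = (1−0.583)×963.98 + 830.93 = 1232.9 tonne/day.
Recycle F11 = (1−0.322)×1232.9 = 835.92 tonne/day.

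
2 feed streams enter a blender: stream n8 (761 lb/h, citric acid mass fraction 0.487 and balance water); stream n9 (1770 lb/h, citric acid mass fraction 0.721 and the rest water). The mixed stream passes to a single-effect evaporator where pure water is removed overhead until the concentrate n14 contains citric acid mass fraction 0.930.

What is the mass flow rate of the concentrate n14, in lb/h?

citric acid entering = 761×0.487 + 1770×0.721 = 1646.8 lb/h.
All citric acid reports to n14, so n14 = 1646.8/0.930 = 1770.7 lb/h.

1771 lb/h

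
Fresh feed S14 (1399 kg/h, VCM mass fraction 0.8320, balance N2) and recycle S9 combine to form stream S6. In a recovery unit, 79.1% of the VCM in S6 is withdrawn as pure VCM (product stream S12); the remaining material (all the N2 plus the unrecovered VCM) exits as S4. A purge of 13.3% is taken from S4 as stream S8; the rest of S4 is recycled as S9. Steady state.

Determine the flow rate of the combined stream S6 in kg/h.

N2 enters only via S14 and leaves only via the purge: 1399×0.168 = 0.133×(N2 in S4), and the recovery unit passes all N2, so N2 in S6 = N2 in S4 = 1767.2 kg/h.
VCM in S6: m_A = 1399×0.832 + (1−0.133)·(1−0.791)·m_A, so m_A = 1164/0.8188 = 1421.6 kg/h.
S6 = 1421.6 + 1767.2 = 3188.7 kg/h.

3189 kg/h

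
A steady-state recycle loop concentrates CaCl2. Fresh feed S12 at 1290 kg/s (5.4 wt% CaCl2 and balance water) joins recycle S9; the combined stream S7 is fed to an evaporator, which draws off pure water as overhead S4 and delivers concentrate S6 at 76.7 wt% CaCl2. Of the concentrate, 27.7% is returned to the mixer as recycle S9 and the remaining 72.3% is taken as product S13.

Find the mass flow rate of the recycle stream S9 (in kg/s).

Overall CaCl2 balance (none leaves overhead): CaCl2 in fresh feed = CaCl2 in product, i.e. 1290×0.054 = (1−0.277)·S6·0.767.
S6 = 69.66/(0.767×0.723) = 125.62 kg/s.
Recycle S9 = 0.277×125.62 = 34.796 kg/s.

34.8 kg/s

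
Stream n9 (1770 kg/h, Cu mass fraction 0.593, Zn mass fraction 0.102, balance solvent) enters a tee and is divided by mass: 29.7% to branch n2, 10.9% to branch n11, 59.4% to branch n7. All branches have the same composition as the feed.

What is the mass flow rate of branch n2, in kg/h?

525.7 kg/h

Branch n2 flow = 0.297×1770 = 525.69 kg/h.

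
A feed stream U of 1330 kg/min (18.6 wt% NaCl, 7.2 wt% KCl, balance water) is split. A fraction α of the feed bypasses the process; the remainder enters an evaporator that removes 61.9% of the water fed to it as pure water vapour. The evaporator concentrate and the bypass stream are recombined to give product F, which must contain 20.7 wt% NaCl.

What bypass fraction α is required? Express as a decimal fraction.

All 1330×0.186 = 247.38 kg/min of NaCl reaches F, so F = 247.38/0.207 = 1195.1 kg/min and vapour = 134.93 kg/min.
The evaporator receives (1−α)·1330 of feed at 0.742 water and removes 0.619 of that water:
0.619×0.742×(1−α)×1330 = 134.93
(1−α) = 134.93/610.87 = 0.2209;  α = 0.7791.

0.779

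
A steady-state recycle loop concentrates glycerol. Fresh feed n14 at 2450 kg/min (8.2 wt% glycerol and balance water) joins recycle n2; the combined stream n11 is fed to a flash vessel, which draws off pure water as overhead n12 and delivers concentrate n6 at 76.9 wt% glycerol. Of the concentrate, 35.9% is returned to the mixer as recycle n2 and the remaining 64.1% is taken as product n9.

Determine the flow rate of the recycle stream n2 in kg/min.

Overall glycerol balance (none leaves overhead): glycerol in fresh feed = glycerol in product, i.e. 2450×0.082 = (1−0.359)·n6·0.769.
n6 = 200.9/(0.769×0.641) = 407.56 kg/min.
Recycle n2 = 0.359×407.56 = 146.32 kg/min.

146.3 kg/min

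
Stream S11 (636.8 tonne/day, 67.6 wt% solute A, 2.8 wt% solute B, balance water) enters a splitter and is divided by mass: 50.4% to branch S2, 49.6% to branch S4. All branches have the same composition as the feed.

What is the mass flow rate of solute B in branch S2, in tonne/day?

Branch S2 total = 0.504×636.8 = 320.95 tonne/day.
solute B in S2 = 0.028×320.95 = 8.9865 tonne/day.

8.987 tonne/day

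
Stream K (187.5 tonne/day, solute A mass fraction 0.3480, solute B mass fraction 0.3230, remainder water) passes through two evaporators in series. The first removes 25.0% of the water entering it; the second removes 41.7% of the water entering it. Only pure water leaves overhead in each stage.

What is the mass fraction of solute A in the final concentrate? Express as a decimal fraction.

water in feed = 187.5×0.329 = 61.688 tonne/day.
After stage 1: water left = (1−0.250)×61.688 = 46.266; stream total = 172.08 tonne/day.
After stage 2: water left = (1−0.417)×46.266 = 26.973; final concentrate = 152.79 tonne/day.
solute A fraction = 65.25/152.79 = 0.4271.

0.4271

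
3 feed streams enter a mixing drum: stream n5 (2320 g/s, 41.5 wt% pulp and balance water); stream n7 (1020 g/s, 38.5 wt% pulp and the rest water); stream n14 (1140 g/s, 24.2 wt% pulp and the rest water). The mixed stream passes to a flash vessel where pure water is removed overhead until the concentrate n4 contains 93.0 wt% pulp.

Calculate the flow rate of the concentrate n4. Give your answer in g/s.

pulp entering = 2320×0.415 + 1020×0.385 + 1140×0.242 = 1631.4 g/s.
All pulp reports to n4, so n4 = 1631.4/0.930 = 1754.2 g/s.

1754 g/s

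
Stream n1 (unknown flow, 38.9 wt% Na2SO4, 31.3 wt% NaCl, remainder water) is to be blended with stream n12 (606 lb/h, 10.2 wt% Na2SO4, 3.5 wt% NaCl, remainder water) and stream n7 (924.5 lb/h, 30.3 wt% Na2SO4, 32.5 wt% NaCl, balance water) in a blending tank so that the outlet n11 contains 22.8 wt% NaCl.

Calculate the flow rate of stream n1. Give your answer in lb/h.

Let n1 be the unknown flow. Total out = 1530.5 + n1.
NaCl balance: 321.67 + 0.313·n1 = 0.228·(1530.5 + n1)
(0.313 − 0.228)·n1 = 0.228×1530.5 − 321.67 = 27.281
n1 = 27.281 / 0.085 = 320.96 lb/h

321 lb/h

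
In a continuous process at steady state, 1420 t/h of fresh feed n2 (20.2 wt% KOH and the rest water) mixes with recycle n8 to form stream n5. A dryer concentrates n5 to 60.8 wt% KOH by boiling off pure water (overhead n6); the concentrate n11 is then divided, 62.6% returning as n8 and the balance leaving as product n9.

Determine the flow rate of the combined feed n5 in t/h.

Overall KOH balance (none leaves overhead): KOH in fresh feed = KOH in product, i.e. 1420×0.202 = (1−0.626)·n11·0.608.
n11 = 286.84/(0.608×0.374) = 1261.4 t/h.
Recycle n8 = 0.626×1261.4 = 789.66 t/h.
Combined feed n5 = 1420 + 789.66 = 2209.7 t/h.

2210 t/h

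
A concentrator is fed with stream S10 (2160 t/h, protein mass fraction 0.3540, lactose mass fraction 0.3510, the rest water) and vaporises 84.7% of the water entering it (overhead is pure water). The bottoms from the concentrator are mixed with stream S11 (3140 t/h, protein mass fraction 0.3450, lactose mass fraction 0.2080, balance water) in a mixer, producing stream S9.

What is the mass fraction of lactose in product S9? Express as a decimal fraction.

Vapour removed = 0.847×0.295×2160 = 539.71 t/h; concentrate = 1620.3 t/h.
lactose reaching the mixer = 758.16 (from concentrate) + 3140×0.208 = 1411.3 t/h.
Product flow = 1620.3 + 3140 = 4760.3 t/h; lactose fraction = 0.2965.

0.2965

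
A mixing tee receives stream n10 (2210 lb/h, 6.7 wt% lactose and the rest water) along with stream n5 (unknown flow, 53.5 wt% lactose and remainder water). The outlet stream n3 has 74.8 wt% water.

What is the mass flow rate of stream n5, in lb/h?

1445 lb/h

Let n5 be the unknown flow. Total out = 2210 + n5.
water balance: 2061.9 + 0.465·n5 = 0.748·(2210 + n5)
(0.465 − 0.748)·n5 = 0.748×2210 − 2061.9 = -408.85
n5 = -408.85 / -0.283 = 1444.7 lb/h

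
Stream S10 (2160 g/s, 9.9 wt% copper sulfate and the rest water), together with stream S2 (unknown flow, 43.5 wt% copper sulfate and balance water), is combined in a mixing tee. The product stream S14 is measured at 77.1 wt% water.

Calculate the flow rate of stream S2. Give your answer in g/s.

1363 g/s

Let S2 be the unknown flow. Total out = 2160 + S2.
water balance: 1946.2 + 0.565·S2 = 0.771·(2160 + S2)
(0.565 − 0.771)·S2 = 0.771×2160 − 1946.2 = -280.8
S2 = -280.8 / -0.206 = 1363.1 g/s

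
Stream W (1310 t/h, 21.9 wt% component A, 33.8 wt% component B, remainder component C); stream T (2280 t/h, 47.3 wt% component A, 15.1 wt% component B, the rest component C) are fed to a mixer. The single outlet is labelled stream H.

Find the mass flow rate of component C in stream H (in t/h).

component C out = component C in = 1310×0.443 + 2280×0.376 = 1437.6 t/h.

1438 t/h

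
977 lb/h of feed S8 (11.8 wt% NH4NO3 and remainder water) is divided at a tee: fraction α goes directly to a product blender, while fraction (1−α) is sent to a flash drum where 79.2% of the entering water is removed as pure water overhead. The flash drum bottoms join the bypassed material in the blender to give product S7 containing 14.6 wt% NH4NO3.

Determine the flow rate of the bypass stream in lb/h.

All 977×0.118 = 115.29 lb/h of NH4NO3 reaches S7, so S7 = 115.29/0.146 = 789.63 lb/h and vapour = 187.37 lb/h.
The evaporator receives (1−α)·977 of feed at 0.882 water and removes 0.792 of that water:
0.792×0.882×(1−α)×977 = 187.37
(1−α) = 187.37/682.48 = 0.2745;  α = 0.7255.
Bypass flow = 0.7255×977 = 708.77 lb/h.

708.8 lb/h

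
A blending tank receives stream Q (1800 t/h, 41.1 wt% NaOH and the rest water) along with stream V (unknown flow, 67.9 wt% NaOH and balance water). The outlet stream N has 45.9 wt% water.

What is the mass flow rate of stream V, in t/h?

1696 t/h

Let V be the unknown flow. Total out = 1800 + V.
water balance: 1060.2 + 0.321·V = 0.459·(1800 + V)
(0.321 − 0.459)·V = 0.459×1800 − 1060.2 = -234
V = -234 / -0.138 = 1695.7 t/h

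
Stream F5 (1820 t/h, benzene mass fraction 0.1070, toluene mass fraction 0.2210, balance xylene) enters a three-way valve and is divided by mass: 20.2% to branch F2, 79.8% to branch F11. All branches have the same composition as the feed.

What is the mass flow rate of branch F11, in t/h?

1452 t/h

Branch F11 flow = 0.798×1820 = 1452.4 t/h.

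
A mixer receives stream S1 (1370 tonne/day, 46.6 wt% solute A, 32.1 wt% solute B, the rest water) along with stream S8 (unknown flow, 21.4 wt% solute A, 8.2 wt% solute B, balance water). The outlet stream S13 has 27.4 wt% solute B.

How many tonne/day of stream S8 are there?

335.4 tonne/day

Let S8 be the unknown flow. Total out = 1370 + S8.
solute B balance: 439.77 + 0.082·S8 = 0.274·(1370 + S8)
(0.082 − 0.274)·S8 = 0.274×1370 − 439.77 = -64.39
S8 = -64.39 / -0.192 = 335.36 tonne/day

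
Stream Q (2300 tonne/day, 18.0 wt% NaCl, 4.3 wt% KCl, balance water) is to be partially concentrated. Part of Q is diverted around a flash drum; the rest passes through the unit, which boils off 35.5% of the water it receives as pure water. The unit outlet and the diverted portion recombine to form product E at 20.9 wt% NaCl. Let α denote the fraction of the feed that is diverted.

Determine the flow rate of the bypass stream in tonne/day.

All 2300×0.180 = 414 tonne/day of NaCl reaches E, so E = 414/0.209 = 1980.9 tonne/day and vapour = 319.14 tonne/day.
The evaporator receives (1−α)·2300 of feed at 0.777 water and removes 0.355 of that water:
0.355×0.777×(1−α)×2300 = 319.14
(1−α) = 319.14/634.42 = 0.5030;  α = 0.4970.
Bypass flow = 0.4970×2300 = 1143 tonne/day.

1143 tonne/day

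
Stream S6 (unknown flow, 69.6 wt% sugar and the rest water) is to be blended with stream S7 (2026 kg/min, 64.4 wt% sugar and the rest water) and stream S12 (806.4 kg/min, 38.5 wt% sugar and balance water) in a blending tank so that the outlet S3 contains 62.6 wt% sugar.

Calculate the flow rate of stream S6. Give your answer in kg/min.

Let S6 be the unknown flow. Total out = 2832.4 + S6.
sugar balance: 1615.2 + 0.696·S6 = 0.626·(2832.4 + S6)
(0.696 − 0.626)·S6 = 0.626×2832.4 − 1615.2 = 157.87
S6 = 157.87 / 0.070 = 2255.3 kg/min

2255 kg/min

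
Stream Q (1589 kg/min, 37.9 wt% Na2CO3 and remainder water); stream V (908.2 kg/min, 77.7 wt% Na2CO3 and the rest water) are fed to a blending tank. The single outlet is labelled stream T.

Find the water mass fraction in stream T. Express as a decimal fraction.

0.476

Total flow out = 1589 + 908.2 = 2497.2 kg/min.
water in = 1589×0.621 + 908.2×0.223 = 1189.3 kg/min.
water mass fraction in T = 1189.3/2497.2 = 0.476.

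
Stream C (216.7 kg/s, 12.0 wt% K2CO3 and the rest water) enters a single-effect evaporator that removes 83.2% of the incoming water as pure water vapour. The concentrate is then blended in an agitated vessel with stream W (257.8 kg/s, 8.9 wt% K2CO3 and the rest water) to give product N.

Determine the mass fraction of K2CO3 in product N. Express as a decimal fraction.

0.155

Vapour removed = 0.832×0.880×216.7 = 158.66 kg/s; concentrate = 58.041 kg/s.
K2CO3 reaching the mixer = 26.004 (from concentrate) + 257.8×0.089 = 48.948 kg/s.
Product flow = 58.041 + 257.8 = 315.84 kg/s; K2CO3 fraction = 0.155.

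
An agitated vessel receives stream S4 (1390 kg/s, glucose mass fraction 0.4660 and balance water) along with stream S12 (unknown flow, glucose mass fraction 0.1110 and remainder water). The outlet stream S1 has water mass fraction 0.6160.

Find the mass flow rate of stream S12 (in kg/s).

Let S12 be the unknown flow. Total out = 1390 + S12.
water balance: 742.26 + 0.889·S12 = 0.616·(1390 + S12)
(0.889 − 0.616)·S12 = 0.616×1390 − 742.26 = 113.98
S12 = 113.98 / 0.273 = 417.51 kg/s

417.5 kg/s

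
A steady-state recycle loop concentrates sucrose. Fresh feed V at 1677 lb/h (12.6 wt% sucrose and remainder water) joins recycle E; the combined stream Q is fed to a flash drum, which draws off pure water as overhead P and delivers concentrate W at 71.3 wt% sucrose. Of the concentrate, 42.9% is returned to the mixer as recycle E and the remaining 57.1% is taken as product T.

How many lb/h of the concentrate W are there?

519 lb/h

Overall sucrose balance (none leaves overhead): sucrose in fresh feed = sucrose in product, i.e. 1677×0.126 = (1−0.429)·W·0.713.
W = 211.3/(0.713×0.571) = 519.01 lb/h.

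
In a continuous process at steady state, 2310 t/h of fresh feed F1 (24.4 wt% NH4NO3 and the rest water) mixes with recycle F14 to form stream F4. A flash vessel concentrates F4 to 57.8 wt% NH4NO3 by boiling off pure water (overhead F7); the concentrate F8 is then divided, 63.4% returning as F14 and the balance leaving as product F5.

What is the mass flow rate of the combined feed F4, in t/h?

3999 t/h

Overall NH4NO3 balance (none leaves overhead): NH4NO3 in fresh feed = NH4NO3 in product, i.e. 2310×0.244 = (1−0.634)·F8·0.578.
F8 = 563.64/(0.578×0.366) = 2664.4 t/h.
Recycle F14 = 0.634×2664.4 = 1689.2 t/h.
Combined feed F4 = 2310 + 1689.2 = 3999.2 t/h.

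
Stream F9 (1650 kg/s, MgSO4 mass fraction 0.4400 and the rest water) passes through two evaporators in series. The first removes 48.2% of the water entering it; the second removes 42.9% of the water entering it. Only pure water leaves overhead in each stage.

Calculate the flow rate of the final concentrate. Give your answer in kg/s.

999.3 kg/s

water in feed = 1650×0.560 = 924 kg/s.
After stage 1: water left = (1−0.482)×924 = 478.63; stream total = 1204.6 kg/s.
After stage 2: water left = (1−0.429)×478.63 = 273.3; final concentrate = 999.3 kg/s.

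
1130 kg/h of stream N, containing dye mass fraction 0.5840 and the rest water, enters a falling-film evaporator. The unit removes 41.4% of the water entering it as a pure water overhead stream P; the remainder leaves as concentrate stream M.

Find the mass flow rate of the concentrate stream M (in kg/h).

935.4 kg/h

water entering = 1130×0.416 = 470.08 kg/h; overhead removed = 0.414×470.08 = 194.61 kg/h.
Concentrate = 1130 − 194.61 = 935.39 kg/h.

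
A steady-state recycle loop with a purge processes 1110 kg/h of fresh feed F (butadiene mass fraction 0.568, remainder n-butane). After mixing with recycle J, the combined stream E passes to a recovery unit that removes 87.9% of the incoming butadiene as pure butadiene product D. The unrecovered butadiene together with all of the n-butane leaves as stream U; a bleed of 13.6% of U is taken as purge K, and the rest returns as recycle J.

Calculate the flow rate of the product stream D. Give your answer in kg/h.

618.9 kg/h

butadiene in E: m_A = 1110×0.568 + (1−0.136)·(1−0.879)·m_A, so m_A = 630.48/0.8955 = 704.09 kg/h.
Product D = 0.879×704.09 = 618.89 kg/h.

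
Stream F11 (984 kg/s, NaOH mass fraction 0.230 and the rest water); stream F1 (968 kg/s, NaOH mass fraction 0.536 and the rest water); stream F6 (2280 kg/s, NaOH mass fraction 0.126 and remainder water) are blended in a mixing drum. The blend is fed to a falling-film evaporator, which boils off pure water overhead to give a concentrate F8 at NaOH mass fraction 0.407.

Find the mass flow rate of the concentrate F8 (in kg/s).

NaOH entering = 984×0.230 + 968×0.536 + 2280×0.126 = 1032.4 kg/s.
All NaOH reports to F8, so F8 = 1032.4/0.407 = 2536.7 kg/s.

2537 kg/s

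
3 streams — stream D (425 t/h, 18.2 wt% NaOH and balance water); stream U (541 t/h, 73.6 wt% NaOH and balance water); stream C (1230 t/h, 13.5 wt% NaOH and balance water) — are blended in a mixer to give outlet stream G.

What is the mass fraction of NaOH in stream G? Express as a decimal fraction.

Total flow out = 425 + 541 + 1230 = 2196 t/h.
NaOH in = 425×0.182 + 541×0.736 + 1230×0.135 = 641.58 t/h.
NaOH mass fraction in G = 641.58/2196 = 0.2922.

0.2922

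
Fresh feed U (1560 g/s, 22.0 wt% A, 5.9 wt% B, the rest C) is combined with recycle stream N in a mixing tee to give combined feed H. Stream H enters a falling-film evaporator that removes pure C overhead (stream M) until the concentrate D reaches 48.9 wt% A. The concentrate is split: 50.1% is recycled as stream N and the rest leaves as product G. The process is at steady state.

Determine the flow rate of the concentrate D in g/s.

Overall A balance (none leaves overhead): A in fresh feed = A in product, i.e. 1560×0.220 = (1−0.501)·D·0.489.
D = 343.2/(0.489×0.499) = 1406.5 g/s.

1406 g/s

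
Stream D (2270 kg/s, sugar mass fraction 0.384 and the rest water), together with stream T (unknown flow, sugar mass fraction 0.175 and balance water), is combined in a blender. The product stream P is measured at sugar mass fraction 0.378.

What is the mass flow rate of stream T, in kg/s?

Let T be the unknown flow. Total out = 2270 + T.
sugar balance: 871.68 + 0.175·T = 0.378·(2270 + T)
(0.175 − 0.378)·T = 0.378×2270 − 871.68 = -13.62
T = -13.62 / -0.203 = 67.094 kg/s

67.09 kg/s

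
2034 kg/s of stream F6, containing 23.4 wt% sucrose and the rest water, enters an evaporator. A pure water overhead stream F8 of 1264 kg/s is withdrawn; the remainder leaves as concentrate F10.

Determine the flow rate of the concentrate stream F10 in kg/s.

Concentrate = 2034 − 1264 = 770 kg/s.

770 kg/s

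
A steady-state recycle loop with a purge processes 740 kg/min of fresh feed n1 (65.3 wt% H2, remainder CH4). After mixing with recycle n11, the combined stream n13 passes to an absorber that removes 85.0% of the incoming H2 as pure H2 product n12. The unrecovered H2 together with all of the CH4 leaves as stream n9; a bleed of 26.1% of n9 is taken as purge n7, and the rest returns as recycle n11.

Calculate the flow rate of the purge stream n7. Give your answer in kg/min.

CH4 enters only via n1 and leaves only via the purge: 740×0.347 = 0.261×(CH4 in n9), and the absorber passes all CH4, so CH4 in n13 = CH4 in n9 = 983.83 kg/min.
H2 in n13: m_A = 740×0.653 + (1−0.261)·(1−0.850)·m_A, so m_A = 483.22/0.8891 = 543.46 kg/min.
n9 = (1−0.850)×543.46 + 983.83 = 1065.4 kg/min.
Purge n7 = 0.261×1065.4 = 278.06 kg/min.

278.1 kg/min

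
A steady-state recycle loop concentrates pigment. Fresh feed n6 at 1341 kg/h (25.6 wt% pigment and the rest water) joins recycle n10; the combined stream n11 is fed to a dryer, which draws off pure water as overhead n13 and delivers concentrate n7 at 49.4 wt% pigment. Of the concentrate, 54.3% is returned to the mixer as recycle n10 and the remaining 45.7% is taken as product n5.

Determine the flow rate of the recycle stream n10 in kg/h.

825.7 kg/h

Overall pigment balance (none leaves overhead): pigment in fresh feed = pigment in product, i.e. 1341×0.256 = (1−0.543)·n7·0.494.
n7 = 343.3/(0.494×0.457) = 1520.6 kg/h.
Recycle n10 = 0.543×1520.6 = 825.71 kg/h.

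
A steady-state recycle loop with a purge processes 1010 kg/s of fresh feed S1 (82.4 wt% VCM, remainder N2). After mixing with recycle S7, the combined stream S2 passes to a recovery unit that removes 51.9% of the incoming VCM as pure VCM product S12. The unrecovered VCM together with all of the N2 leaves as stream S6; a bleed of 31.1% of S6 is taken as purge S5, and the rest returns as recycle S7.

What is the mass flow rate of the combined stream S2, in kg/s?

N2 enters only via S1 and leaves only via the purge: 1010×0.176 = 0.311×(N2 in S6), and the recovery unit passes all N2, so N2 in S2 = N2 in S6 = 571.58 kg/s.
VCM in S2: m_A = 1010×0.824 + (1−0.311)·(1−0.519)·m_A, so m_A = 832.24/0.6686 = 1244.8 kg/s.
S2 = 1244.8 + 571.58 = 1816.3 kg/s.

1816 kg/s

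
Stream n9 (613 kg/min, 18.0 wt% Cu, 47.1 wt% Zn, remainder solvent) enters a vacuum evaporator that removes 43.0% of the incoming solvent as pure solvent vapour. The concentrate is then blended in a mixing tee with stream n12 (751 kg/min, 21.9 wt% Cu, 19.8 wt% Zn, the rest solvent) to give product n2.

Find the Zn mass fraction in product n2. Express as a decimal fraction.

0.3439

Vapour removed = 0.430×0.349×613 = 91.993 kg/min; concentrate = 521.01 kg/min.
Zn reaching the mixer = 288.72 (from concentrate) + 751×0.198 = 437.42 kg/min.
Product flow = 521.01 + 751 = 1272 kg/min; Zn fraction = 0.3439.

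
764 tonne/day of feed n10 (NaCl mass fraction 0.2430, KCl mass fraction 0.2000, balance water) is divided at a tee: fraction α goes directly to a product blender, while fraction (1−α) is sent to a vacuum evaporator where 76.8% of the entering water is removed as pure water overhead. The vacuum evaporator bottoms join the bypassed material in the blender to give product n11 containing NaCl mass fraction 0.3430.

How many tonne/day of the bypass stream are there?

All 764×0.243 = 185.65 tonne/day of NaCl reaches n11, so n11 = 185.65/0.343 = 541.26 tonne/day and vapour = 222.74 tonne/day.
The evaporator receives (1−α)·764 of feed at 0.557 water and removes 0.768 of that water:
0.768×0.557×(1−α)×764 = 222.74
(1−α) = 222.74/326.82 = 0.6815;  α = 0.3185.
Bypass flow = 0.3185×764 = 243.31 tonne/day.

243.3 tonne/day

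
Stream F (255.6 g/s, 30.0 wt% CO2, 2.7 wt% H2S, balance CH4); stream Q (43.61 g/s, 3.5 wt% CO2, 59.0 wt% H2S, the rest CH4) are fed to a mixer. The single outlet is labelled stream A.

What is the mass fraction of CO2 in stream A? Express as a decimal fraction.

0.261

Total flow out = 255.6 + 43.61 = 299.21 g/s.
CO2 in = 255.6×0.300 + 43.61×0.035 = 78.206 g/s.
CO2 mass fraction in A = 78.206/299.21 = 0.261.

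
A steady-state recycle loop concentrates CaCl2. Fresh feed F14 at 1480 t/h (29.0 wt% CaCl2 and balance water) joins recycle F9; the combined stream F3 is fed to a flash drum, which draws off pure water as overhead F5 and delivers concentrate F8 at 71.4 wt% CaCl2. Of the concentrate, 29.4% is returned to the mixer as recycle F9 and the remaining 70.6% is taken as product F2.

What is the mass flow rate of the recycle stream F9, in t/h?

250.3 t/h

Overall CaCl2 balance (none leaves overhead): CaCl2 in fresh feed = CaCl2 in product, i.e. 1480×0.290 = (1−0.294)·F8·0.714.
F8 = 429.2/(0.714×0.706) = 851.45 t/h.
Recycle F9 = 0.294×851.45 = 250.32 t/h.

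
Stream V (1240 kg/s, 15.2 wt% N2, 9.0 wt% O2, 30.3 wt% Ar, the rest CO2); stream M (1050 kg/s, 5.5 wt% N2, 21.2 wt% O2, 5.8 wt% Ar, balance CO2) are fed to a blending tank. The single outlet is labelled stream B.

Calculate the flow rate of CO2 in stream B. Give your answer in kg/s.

CO2 out = CO2 in = 1240×0.455 + 1050×0.675 = 1273 kg/s.

1273 kg/s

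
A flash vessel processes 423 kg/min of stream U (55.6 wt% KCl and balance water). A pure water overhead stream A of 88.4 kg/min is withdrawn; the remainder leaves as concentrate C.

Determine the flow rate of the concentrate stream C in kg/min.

334.6 kg/min

Concentrate = 423 − 88.4 = 334.6 kg/min.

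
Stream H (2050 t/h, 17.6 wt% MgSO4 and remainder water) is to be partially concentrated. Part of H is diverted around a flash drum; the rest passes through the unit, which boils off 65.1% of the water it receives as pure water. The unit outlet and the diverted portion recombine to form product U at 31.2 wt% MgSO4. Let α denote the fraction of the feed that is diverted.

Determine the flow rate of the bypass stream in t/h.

384.2 t/h

All 2050×0.176 = 360.8 t/h of MgSO4 reaches U, so U = 360.8/0.312 = 1156.4 t/h and vapour = 893.59 t/h.
The evaporator receives (1−α)·2050 of feed at 0.824 water and removes 0.651 of that water:
0.651×0.824×(1−α)×2050 = 893.59
(1−α) = 893.59/1099.7 = 0.8126;  α = 0.1874.
Bypass flow = 0.1874×2050 = 384.17 t/h.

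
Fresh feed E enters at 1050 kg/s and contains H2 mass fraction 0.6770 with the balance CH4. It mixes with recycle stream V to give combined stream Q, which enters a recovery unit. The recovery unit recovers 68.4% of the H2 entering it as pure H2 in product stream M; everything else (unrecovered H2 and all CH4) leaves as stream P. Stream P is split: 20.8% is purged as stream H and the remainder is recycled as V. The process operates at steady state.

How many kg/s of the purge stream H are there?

CH4 enters only via E and leaves only via the purge: 1050×0.323 = 0.208×(CH4 in P), and the recovery unit passes all CH4, so CH4 in Q = CH4 in P = 1630.5 kg/s.
H2 in Q: m_A = 1050×0.677 + (1−0.208)·(1−0.684)·m_A, so m_A = 710.85/0.7497 = 948.14 kg/s.
P = (1−0.684)×948.14 + 1630.5 = 1930.1 kg/s.
Purge H = 0.208×1930.1 = 401.47 kg/s.

401.5 kg/s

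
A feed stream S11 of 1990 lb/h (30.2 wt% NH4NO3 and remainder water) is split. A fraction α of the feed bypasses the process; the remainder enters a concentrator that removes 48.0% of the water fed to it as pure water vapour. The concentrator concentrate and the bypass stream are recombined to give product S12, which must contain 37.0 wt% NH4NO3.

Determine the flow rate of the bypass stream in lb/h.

898.4 lb/h

All 1990×0.302 = 600.98 lb/h of NH4NO3 reaches S12, so S12 = 600.98/0.370 = 1624.3 lb/h and vapour = 365.73 lb/h.
The evaporator receives (1−α)·1990 of feed at 0.698 water and removes 0.480 of that water:
0.480×0.698×(1−α)×1990 = 365.73
(1−α) = 365.73/666.73 = 0.5485;  α = 0.4515.
Bypass flow = 0.4515×1990 = 898.4 lb/h.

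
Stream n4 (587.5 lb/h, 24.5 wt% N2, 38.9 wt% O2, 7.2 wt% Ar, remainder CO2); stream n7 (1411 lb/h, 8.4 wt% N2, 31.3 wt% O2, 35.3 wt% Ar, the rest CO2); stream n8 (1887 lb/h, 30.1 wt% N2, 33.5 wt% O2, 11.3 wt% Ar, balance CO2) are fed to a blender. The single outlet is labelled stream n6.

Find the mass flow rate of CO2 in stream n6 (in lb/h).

999.1 lb/h

CO2 out = CO2 in = 587.5×0.294 + 1411×0.250 + 1887×0.251 = 999.11 lb/h.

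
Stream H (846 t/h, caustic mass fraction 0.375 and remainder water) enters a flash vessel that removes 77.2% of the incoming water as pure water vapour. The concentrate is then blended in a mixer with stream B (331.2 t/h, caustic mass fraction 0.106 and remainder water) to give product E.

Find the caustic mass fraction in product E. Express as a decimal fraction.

0.458

Vapour removed = 0.772×0.625×846 = 408.19 t/h; concentrate = 437.81 t/h.
caustic reaching the mixer = 317.25 (from concentrate) + 331.2×0.106 = 352.36 t/h.
Product flow = 437.81 + 331.2 = 769 t/h; caustic fraction = 0.458.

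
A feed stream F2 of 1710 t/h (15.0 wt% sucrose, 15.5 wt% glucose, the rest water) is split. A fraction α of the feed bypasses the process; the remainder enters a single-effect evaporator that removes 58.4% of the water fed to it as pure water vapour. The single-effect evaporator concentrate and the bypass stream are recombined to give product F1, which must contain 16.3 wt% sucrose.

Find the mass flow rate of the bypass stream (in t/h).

All 1710×0.150 = 256.5 t/h of sucrose reaches F1, so F1 = 256.5/0.163 = 1573.6 t/h and vapour = 136.38 t/h.
The evaporator receives (1−α)·1710 of feed at 0.695 water and removes 0.584 of that water:
0.584×0.695×(1−α)×1710 = 136.38
(1−α) = 136.38/694.05 = 0.1965;  α = 0.8035.
Bypass flow = 0.8035×1710 = 1374 t/h.

1374 t/h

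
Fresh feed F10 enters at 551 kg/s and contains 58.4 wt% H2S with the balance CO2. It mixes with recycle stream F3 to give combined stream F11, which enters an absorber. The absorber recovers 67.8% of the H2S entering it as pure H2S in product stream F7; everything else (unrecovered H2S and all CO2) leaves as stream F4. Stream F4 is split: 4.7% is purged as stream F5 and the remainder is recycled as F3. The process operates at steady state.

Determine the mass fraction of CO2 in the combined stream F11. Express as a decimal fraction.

CO2 enters only via F10 and leaves only via the purge: 551×0.416 = 0.047×(CO2 in F4), and the absorber passes all CO2, so CO2 in F11 = CO2 in F4 = 4876.9 kg/s.
H2S in F11: m_A = 551×0.584 + (1−0.047)·(1−0.678)·m_A, so m_A = 321.78/0.6931 = 464.25 kg/s.
F11 = 464.25 + 4876.9 = 5341.2 kg/s.
CO2 fraction in F11 = 4876.9/5341.2 = 0.913.

0.913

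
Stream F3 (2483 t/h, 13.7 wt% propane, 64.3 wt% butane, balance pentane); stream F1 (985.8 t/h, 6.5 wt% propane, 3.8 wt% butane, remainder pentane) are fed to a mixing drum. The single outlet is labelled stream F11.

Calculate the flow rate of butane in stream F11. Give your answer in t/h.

butane out = butane in = 2483×0.643 + 985.8×0.038 = 1634 t/h.

1634 t/h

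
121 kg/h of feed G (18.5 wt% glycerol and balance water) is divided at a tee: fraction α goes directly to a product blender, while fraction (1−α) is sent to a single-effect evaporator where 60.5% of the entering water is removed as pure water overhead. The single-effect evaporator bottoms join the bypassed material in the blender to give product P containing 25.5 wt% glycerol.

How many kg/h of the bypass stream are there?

53.64 kg/h

All 121×0.185 = 22.385 kg/h of glycerol reaches P, so P = 22.385/0.255 = 87.784 kg/h and vapour = 33.216 kg/h.
The evaporator receives (1−α)·121 of feed at 0.815 water and removes 0.605 of that water:
0.605×0.815×(1−α)×121 = 33.216
(1−α) = 33.216/59.662 = 0.5567;  α = 0.4433.
Bypass flow = 0.4433×121 = 53.636 kg/h.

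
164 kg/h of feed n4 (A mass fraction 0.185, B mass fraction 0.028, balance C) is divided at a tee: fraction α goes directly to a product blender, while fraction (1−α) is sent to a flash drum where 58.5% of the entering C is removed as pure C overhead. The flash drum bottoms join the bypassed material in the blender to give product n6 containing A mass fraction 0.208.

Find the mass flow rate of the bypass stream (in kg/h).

124.6 kg/h

All 164×0.185 = 30.34 kg/h of A reaches n6, so n6 = 30.34/0.208 = 145.87 kg/h and vapour = 18.135 kg/h.
The evaporator receives (1−α)·164 of feed at 0.787 C and removes 0.585 of that C:
0.585×0.787×(1−α)×164 = 18.135
(1−α) = 18.135/75.505 = 0.2402;  α = 0.7598.
Bypass flow = 0.7598×164 = 124.61 kg/h.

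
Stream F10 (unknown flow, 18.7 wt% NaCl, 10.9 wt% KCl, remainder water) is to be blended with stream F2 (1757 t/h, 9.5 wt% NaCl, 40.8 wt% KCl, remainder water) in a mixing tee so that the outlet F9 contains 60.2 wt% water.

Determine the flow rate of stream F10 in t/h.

1809 t/h

Let F10 be the unknown flow. Total out = 1757 + F10.
water balance: 873.23 + 0.704·F10 = 0.602·(1757 + F10)
(0.704 − 0.602)·F10 = 0.602×1757 − 873.23 = 184.48
F10 = 184.48 / 0.102 = 1808.7 t/h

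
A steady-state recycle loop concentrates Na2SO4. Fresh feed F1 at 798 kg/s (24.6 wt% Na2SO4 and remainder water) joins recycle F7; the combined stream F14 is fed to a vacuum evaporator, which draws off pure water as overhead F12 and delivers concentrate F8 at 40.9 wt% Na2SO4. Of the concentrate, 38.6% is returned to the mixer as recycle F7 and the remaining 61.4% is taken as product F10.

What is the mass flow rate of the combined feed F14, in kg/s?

1100 kg/s

Overall Na2SO4 balance (none leaves overhead): Na2SO4 in fresh feed = Na2SO4 in product, i.e. 798×0.246 = (1−0.386)·F8·0.409.
F8 = 196.31/(0.409×0.614) = 781.71 kg/s.
Recycle F7 = 0.386×781.71 = 301.74 kg/s.
Combined feed F14 = 798 + 301.74 = 1099.7 kg/s.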